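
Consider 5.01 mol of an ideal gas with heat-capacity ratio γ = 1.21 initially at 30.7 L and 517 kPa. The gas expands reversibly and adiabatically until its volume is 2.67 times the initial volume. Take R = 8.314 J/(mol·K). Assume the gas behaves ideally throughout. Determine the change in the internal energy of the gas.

-14100 J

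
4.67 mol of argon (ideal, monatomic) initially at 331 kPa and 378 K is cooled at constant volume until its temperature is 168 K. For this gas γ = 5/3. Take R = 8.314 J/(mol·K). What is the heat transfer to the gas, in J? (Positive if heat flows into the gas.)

-12200 J

V₁ = nRT₁/P₁ = 4.67×8.314×378/331 = 44.3 L.
Isochoric: V stays 44.3 L; P/T = const ⇒ T₂ = 168 K, P₂ = 147 kPa.
W = 0 (no volume change).
ΔU = nCvΔT = 4.67×12.5×(168−378) = -12200 J.
Q = ΔU = -12200 J.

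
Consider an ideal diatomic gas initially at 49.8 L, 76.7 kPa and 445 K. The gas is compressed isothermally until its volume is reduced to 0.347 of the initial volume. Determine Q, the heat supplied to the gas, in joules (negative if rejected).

n = P₁V₁/(RT₁) = 76.7×49.8/(8.314×445) = 1.03 mol.
Isothermal: T stays 445 K; PV = const ⇒ V₂ = 17.3 L, P₂ = 221 kPa.
ΔU = 0 (ideal gas, T constant).
W = nRT ln(V₂/V₁) = 1.03×8.314×445×ln(0.347) = -4040 J.
Q = ΔU + W = -4040 J.

-4040 J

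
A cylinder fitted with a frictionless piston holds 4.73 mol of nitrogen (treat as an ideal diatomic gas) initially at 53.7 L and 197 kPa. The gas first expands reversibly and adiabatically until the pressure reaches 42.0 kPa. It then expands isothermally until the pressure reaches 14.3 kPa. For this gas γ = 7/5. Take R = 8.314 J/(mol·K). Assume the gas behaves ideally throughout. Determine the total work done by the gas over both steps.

16800 J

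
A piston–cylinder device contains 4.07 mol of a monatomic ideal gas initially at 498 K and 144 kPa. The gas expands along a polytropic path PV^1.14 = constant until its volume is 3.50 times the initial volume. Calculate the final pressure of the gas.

V₁ = nRT₁/P₁ = 4.07×8.314×498/144 = 117 L.
Polytropic n=1.14: T₂ = T₁(V₁/V₂)^(n−1) = 498×(0.286)^0.14 = 418 K; P₂ = P₁(V₁/V₂)^n = 34.5 kPa.

34.5 kPa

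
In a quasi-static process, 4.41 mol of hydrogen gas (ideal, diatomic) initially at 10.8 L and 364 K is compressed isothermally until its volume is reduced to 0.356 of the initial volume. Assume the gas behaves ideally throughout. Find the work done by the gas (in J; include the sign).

P₁ = nRT₁/V₁ = 4.41×8.314×364/10.8 = 1240 kPa.
Isothermal: T stays 364 K; PV = const ⇒ V₂ = 3.84 L, P₂ = 3470 kPa.
W = nRT ln(V₂/V₁) = 4.41×8.314×364×ln(0.356) = -13800 J.

-13800 J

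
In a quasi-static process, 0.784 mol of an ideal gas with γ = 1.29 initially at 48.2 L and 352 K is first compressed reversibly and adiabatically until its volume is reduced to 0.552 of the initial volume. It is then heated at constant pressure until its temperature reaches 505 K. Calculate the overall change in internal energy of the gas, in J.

3440 J

P₁ = nRT₁/V₁ = 0.784×8.314×352/48.2 = 47.6 kPa.
Step 1 — Adiabatic: TV^(γ−1) = const ⇒ T₂ = 352×(1.81)^0.290 = 418 K; PV^γ = const ⇒ P₂ = 102 kPa.
ΔU = nCvΔT = 0.784×28.7×(418−352) = 1490 J.
Q = 0 for an adiabatic process, so W = −ΔU = -1490 J.
State after step 1: P = 102 kPa, V = 26.6 L, T = 418 K.
Step 2 — Isobaric: P stays 102 kPa; V/T = const ⇒ T₂ = 505 K, V₂ = 32.1 L.
W = PΔV = 102×(32.1−26.6) kPa·L = 566 J.
ΔU = nCvΔT = 0.784×28.7×(505−418) = 1950 J.
Q = ΔU + W = nCpΔT = 2520 J.
Net over both steps: W = -922 J, Q = 2520 J, ΔU = 3440 J.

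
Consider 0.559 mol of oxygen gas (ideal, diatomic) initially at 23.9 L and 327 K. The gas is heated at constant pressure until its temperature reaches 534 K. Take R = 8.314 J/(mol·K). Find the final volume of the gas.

39.0 L

P₁ = nRT₁/V₁ = 0.559×8.314×327/23.9 = 63.6 kPa.
Isobaric: P stays 63.6 kPa; V/T = const ⇒ T₂ = 534 K, V₂ = 39.0 L.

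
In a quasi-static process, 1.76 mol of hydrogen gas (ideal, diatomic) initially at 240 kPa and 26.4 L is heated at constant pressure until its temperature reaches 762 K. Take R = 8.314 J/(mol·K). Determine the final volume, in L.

T₁ = P₁V₁/(nR) = 240×26.4/(1.76×8.314) = 433 K.
Isobaric: P stays 240 kPa; V/T = const ⇒ T₂ = 762 K, V₂ = 46.5 L.

46.5 L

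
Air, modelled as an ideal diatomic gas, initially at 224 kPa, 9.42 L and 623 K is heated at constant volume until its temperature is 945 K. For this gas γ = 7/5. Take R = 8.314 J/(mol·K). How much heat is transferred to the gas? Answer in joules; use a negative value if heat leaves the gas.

n = P₁V₁/(RT₁) = 224×9.42/(8.314×623) = 0.407 mol.
Isochoric: V stays 9.42 L; P/T = const ⇒ T₂ = 945 K, P₂ = 340 kPa.
W = 0 (no volume change).
ΔU = nCvΔT = 0.407×20.8×(945−623) = 2730 J.
Q = ΔU = 2730 J.

2730 J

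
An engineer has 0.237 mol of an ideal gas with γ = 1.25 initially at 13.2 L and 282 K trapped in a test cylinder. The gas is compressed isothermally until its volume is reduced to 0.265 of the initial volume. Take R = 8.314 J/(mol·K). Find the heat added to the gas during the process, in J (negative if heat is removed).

P₁ = nRT₁/V₁ = 0.237×8.314×282/13.2 = 42.1 kPa.
Isothermal: T stays 282 K; PV = const ⇒ V₂ = 3.50 L, P₂ = 159 kPa.
ΔU = 0 (ideal gas, T constant).
W = nRT ln(V₂/V₁) = 0.237×8.314×282×ln(0.265) = -738 J.
Q = ΔU + W = -738 J.

-738 J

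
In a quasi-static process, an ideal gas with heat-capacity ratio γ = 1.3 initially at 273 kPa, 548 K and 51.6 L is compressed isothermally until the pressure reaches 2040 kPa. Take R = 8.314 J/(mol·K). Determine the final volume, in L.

6.91 L

Isothermal: T stays 548 K; PV = const ⇒ V₂ = 6.91 L, P₂ = 2040 kPa.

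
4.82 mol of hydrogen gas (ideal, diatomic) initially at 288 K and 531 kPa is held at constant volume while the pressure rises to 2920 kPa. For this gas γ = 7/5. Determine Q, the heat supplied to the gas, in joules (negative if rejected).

130000 J

V₁ = nRT₁/P₁ = 4.82×8.314×288/531 = 21.7 L.
Isochoric: V stays 21.7 L; P/T = const ⇒ T₂ = 1580 K, P₂ = 2920 kPa.
W = 0 (no volume change).
ΔU = nCvΔT = 4.82×20.8×(1580−288) = 130000 J.
Q = ΔU = 130000 J.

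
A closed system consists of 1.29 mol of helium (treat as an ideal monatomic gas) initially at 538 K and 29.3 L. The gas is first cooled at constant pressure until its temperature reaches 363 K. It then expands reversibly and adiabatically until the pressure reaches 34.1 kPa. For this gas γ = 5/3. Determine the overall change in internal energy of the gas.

P₁ = nRT₁/V₁ = 1.29×8.314×538/29.3 = 197 kPa.
Step 1 — Isobaric: P stays 197 kPa; V/T = const ⇒ T₂ = 363 K, V₂ = 19.8 L.
W = PΔV = 197×(19.8−29.3) kPa·L = -1880 J.
ΔU = nCvΔT = 1.29×12.5×(363−538) = -2820 J.
Q = ΔU + W = nCpΔT = -4690 J.
State after step 1: P = 197 kPa, V = 19.8 L, T = 363 K.
Step 2 — Adiabatic: T₂/T₁ = (P₂/P₁)^((γ−1)/γ) ⇒ T₂ = 363×(0.173)^0.400 = 180 K; V₂ = 56.6 L.
ΔU = nCvΔT = 1.29×12.5×(180−363) = -2940 J.
Q = 0 for an adiabatic process, so W = −ΔU = 2940 J.
Net over both steps: W = 1070 J, Q = -4690 J, ΔU = -5760 J.

-5760 J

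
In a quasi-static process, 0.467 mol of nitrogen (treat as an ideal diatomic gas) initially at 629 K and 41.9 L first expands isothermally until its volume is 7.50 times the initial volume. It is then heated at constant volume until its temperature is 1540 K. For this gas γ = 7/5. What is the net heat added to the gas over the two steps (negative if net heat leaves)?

P₁ = nRT₁/V₁ = 0.467×8.314×629/41.9 = 58.3 kPa.
Step 1 — Isothermal: T stays 629 K; PV = const ⇒ V₂ = 314 L, P₂ = 7.77 kPa.
ΔU = 0 (ideal gas, T constant).
W = nRT ln(V₂/V₁) = 0.467×8.314×629×ln(7.50) = 4920 J.
Q = ΔU + W = 4920 J.
State after step 1: P = 7.77 kPa, V = 314 L, T = 629 K.
Step 2 — Isochoric: V stays 314 L; P/T = const ⇒ T₂ = 1540 K, P₂ = 19.0 kPa.
W = 0 (no volume change).
ΔU = nCvΔT = 0.467×20.8×(1540−629) = 8840 J.
Q = ΔU = 8840 J.
Net over both steps: W = 4920 J, Q = 13800 J, ΔU = 8840 J.

13800 J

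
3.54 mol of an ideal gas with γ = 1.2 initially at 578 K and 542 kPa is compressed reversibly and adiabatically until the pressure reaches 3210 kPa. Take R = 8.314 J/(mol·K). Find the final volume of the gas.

7.13 L

V₁ = nRT₁/P₁ = 3.54×8.314×578/542 = 31.4 L.
Adiabatic: T₂/T₁ = (P₂/P₁)^((γ−1)/γ) ⇒ T₂ = 578×(5.92)^0.167 = 777 K; V₂ = 7.13 L.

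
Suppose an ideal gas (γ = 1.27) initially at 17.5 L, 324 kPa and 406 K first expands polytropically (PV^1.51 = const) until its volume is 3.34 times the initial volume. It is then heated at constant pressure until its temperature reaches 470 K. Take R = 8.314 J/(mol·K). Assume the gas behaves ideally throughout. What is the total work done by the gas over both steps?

n = P₁V₁/(RT₁) = 324×17.5/(8.314×406) = 1.68 mol.
Step 1 — Polytropic n=1.51: T₂ = T₁(V₁/V₂)^(n−1) = 406×(0.299)^0.51 = 219 K; P₂ = P₁(V₁/V₂)^n = 52.4 kPa.
W = (P₁V₁−P₂V₂)/(n−1) = (324×17.5−52.4×58.4)/0.51 = 5110 J.
ΔU = nCvΔT = 1.68×30.8×(219−406) = -9650 J.
Q = ΔU + W = -4540 J.
State after step 1: P = 52.4 kPa, V = 58.4 L, T = 219 K.
Step 2 — Isobaric: P stays 52.4 kPa; V/T = const ⇒ T₂ = 470 K, V₂ = 125 L.
W = PΔV = 52.4×(125−58.4) kPa·L = 3500 J.
ΔU = nCvΔT = 1.68×30.8×(470−219) = 13000 J.
Q = ΔU + W = nCpΔT = 16500 J.
Net over both steps: W = 8610 J, Q = 11900 J, ΔU = 3310 J.

8610 J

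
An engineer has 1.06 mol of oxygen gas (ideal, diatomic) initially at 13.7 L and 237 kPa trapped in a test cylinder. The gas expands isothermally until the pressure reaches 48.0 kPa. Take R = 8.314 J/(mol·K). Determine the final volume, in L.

67.6 L

T₁ = P₁V₁/(nR) = 237×13.7/(1.06×8.314) = 368 K.
Isothermal: T stays 368 K; PV = const ⇒ V₂ = 67.6 L, P₂ = 48.0 kPa.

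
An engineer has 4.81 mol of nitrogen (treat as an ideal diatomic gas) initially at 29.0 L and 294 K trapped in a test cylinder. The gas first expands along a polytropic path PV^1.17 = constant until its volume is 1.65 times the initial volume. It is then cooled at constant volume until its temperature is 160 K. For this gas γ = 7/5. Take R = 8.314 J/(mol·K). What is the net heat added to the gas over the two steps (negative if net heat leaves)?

P₁ = nRT₁/V₁ = 4.81×8.314×294/29.0 = 405 kPa.
Step 1 — Polytropic n=1.17: T₂ = T₁(V₁/V₂)^(n−1) = 294×(0.606)^0.17 = 270 K; P₂ = P₁(V₁/V₂)^n = 226 kPa.
W = (P₁V₁−P₂V₂)/(n−1) = (405×29.0−226×47.8)/0.17 = 5640 J.
ΔU = nCvΔT = 4.81×20.8×(270−294) = -2400 J.
Q = ΔU + W = 3250 J.
State after step 1: P = 226 kPa, V = 47.8 L, T = 270 K.
Step 2 — Isochoric: V stays 47.8 L; P/T = const ⇒ T₂ = 160 K, P₂ = 134 kPa.
W = 0 (no volume change).
ΔU = nCvΔT = 4.81×20.8×(160−270) = -11000 J.
Q = ΔU = -11000 J.
Net over both steps: W = 5640 J, Q = -7750 J, ΔU = -13400 J.

-7750 J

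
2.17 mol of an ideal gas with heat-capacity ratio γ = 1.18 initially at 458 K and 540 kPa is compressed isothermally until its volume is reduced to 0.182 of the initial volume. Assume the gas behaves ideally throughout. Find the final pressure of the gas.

2970 kPa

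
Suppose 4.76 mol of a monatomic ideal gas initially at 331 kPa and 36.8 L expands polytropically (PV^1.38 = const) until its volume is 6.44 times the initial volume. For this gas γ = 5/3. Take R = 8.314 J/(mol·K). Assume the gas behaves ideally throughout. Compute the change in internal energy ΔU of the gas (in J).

-9270 J

T₁ = P₁V₁/(nR) = 331×36.8/(4.76×8.314) = 308 K.
Polytropic n=1.38: T₂ = T₁(V₁/V₂)^(n−1) = 308×(0.155)^0.38 = 152 K; P₂ = P₁(V₁/V₂)^n = 25.3 kPa.
For an ideal gas ΔU = nCvΔT with Cv = (3/2)R = 12.5 J/(mol·K).
ΔU = 4.76×12.5×(152−308) = -9270 J.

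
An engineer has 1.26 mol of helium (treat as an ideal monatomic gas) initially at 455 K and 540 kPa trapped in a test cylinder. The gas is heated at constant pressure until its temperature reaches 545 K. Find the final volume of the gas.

10.6 L

V₁ = nRT₁/P₁ = 1.26×8.314×455/540 = 8.83 L.
Isobaric: P stays 540 kPa; V/T = const ⇒ T₂ = 545 K, V₂ = 10.6 L.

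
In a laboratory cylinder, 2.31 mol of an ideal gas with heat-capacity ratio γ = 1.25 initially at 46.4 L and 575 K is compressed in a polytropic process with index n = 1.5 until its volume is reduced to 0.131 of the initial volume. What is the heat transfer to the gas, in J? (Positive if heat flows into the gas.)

P₁ = nRT₁/V₁ = 2.31×8.314×575/46.4 = 238 kPa.
Polytropic n=1.5: T₂ = T₁(V₁/V₂)^(n−1) = 575×(7.63)^0.50 = 1590 K; P₂ = P₁(V₁/V₂)^n = 5020 kPa.
W = (P₁V₁−P₂V₂)/(n−1) = (238×46.4−5020×6.08)/0.50 = -38900 J.
ΔU = nCvΔT = 2.31×33.3×(1590−575) = 77900 J.
Q = ΔU + W = 38900 J.

38900 J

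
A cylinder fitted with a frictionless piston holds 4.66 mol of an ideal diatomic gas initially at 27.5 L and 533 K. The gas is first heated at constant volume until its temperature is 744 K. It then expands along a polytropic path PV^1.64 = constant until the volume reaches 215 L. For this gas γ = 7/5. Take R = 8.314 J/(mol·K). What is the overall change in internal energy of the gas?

-32300 J

P₁ = nRT₁/V₁ = 4.66×8.314×533/27.5 = 751 kPa.
Step 1 — Isochoric: V stays 27.5 L; P/T = const ⇒ T₂ = 744 K, P₂ = 1050 kPa.
W = 0 (no volume change).
ΔU = nCvΔT = 4.66×20.8×(744−533) = 20400 J.
Q = ΔU = 20400 J.
State after step 1: P = 1050 kPa, V = 27.5 L, T = 744 K.
Step 2 — Polytropic n=1.64: T₂ = T₁(V₁/V₂)^(n−1) = 744×(0.128)^0.64 = 200 K; P₂ = P₁(V₁/V₂)^n = 36.0 kPa.
W = (P₁V₁−P₂V₂)/(n−1) = (1050×27.5−36.0×215)/0.64 = 33000 J.
ΔU = nCvΔT = 4.66×20.8×(200−744) = -52700 J.
Q = ΔU + W = -19800 J.
Net over both steps: W = 33000 J, Q = 661 J, ΔU = -32300 J.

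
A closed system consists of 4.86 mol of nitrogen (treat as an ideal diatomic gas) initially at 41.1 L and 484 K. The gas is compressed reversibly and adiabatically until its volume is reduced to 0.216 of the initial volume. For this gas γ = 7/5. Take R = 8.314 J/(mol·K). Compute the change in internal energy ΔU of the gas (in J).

P₁ = nRT₁/V₁ = 4.86×8.314×484/41.1 = 476 kPa.
Adiabatic: TV^(γ−1) = const ⇒ T₂ = 484×(4.63)^0.400 = 893 K; PV^γ = const ⇒ P₂ = 4070 kPa.
For an ideal gas ΔU = nCvΔT with Cv = (5/2)R = 20.8 J/(mol·K).
ΔU = 4.86×20.8×(893−484) = 41400 J.

41400 J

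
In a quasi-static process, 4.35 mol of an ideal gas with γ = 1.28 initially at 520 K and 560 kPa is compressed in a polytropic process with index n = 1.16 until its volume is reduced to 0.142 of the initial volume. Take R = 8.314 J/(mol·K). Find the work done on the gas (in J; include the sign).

43100 J

V₁ = nRT₁/P₁ = 4.35×8.314×520/560 = 33.6 L.
Polytropic n=1.16: T₂ = T₁(V₁/V₂)^(n−1) = 520×(7.04)^0.16 = 711 K; P₂ = P₁(V₁/V₂)^n = 5390 kPa.
W = (P₁V₁−P₂V₂)/(n−1) = (560×33.6−5390×4.77)/0.16 = -43100 J.
Work done on the gas = −W_by = 43100 J.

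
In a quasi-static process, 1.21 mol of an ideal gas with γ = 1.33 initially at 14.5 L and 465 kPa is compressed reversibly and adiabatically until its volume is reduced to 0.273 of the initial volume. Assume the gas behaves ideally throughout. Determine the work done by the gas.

-10900 J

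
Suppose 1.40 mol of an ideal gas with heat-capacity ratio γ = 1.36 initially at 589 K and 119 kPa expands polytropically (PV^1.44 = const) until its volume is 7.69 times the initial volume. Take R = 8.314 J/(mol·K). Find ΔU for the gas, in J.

-11300 J

V₁ = nRT₁/P₁ = 1.40×8.314×589/119 = 57.6 L.
Polytropic n=1.44: T₂ = T₁(V₁/V₂)^(n−1) = 589×(0.130)^0.44 = 240 K; P₂ = P₁(V₁/V₂)^n = 6.31 kPa.
For an ideal gas ΔU = nCvΔT with Cv = R/(γ−1) = 23.1 J/(mol·K).
ΔU = 1.40×23.1×(240−589) = -11300 J.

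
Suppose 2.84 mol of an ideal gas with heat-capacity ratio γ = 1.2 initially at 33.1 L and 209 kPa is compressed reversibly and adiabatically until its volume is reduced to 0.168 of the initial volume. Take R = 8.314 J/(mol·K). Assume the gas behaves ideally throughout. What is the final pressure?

T₁ = P₁V₁/(nR) = 209×33.1/(2.84×8.314) = 293 K.
Adiabatic: TV^(γ−1) = const ⇒ T₂ = 293×(5.95)^0.200 = 419 K; PV^γ = const ⇒ P₂ = 1780 kPa.

1780 kPa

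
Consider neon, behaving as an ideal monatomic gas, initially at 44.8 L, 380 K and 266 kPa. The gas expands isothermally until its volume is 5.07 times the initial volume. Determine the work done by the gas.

n = P₁V₁/(RT₁) = 266×44.8/(8.314×380) = 3.77 mol.
Isothermal: T stays 380 K; PV = const ⇒ V₂ = 227 L, P₂ = 52.5 kPa.
W = nRT ln(V₂/V₁) = 3.77×8.314×380×ln(5.07) = 19300 J.

19300 J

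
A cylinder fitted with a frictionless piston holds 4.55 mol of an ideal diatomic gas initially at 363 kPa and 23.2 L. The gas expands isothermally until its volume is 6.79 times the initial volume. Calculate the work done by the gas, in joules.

16100 J

T₁ = P₁V₁/(nR) = 363×23.2/(4.55×8.314) = 223 K.
Isothermal: T stays 223 K; PV = const ⇒ V₂ = 158 L, P₂ = 53.5 kPa.
W = nRT ln(V₂/V₁) = 4.55×8.314×223×ln(6.79) = 16100 J.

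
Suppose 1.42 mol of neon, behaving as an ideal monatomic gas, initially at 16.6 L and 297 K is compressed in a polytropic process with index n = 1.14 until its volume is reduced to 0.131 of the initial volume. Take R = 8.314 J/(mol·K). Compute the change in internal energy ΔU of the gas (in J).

1730 J

P₁ = nRT₁/V₁ = 1.42×8.314×297/16.6 = 211 kPa.
Polytropic n=1.14: T₂ = T₁(V₁/V₂)^(n−1) = 297×(7.63)^0.14 = 395 K; P₂ = P₁(V₁/V₂)^n = 2140 kPa.
For an ideal gas ΔU = nCvΔT with Cv = (3/2)R = 12.5 J/(mol·K).
ΔU = 1.42×12.5×(395−297) = 1730 J.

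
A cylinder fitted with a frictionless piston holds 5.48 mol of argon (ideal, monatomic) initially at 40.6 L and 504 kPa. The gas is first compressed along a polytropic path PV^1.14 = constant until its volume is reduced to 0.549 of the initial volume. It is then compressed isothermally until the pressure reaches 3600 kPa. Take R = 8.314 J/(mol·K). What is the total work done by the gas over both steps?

T₁ = P₁V₁/(nR) = 504×40.6/(5.48×8.314) = 449 K.
Step 1 — Polytropic n=1.14: T₂ = T₁(V₁/V₂)^(n−1) = 449×(1.82)^0.14 = 488 K; P₂ = P₁(V₁/V₂)^n = 998 kPa.
W = (P₁V₁−P₂V₂)/(n−1) = (504×40.6−998×22.3)/0.14 = -12800 J.
ΔU = nCvΔT = 5.48×12.5×(488−449) = 2690 J.
Q = ΔU + W = -10100 J.
State after step 1: P = 998 kPa, V = 22.3 L, T = 488 K.
Step 2 — Isothermal: T stays 488 K; PV = const ⇒ V₂ = 6.18 L, P₂ = 3600 kPa.
ΔU = 0 (ideal gas, T constant).
W = nRT ln(V₂/V₁) = 5.48×8.314×488×ln(0.277) = -28500 J.
Q = ΔU + W = -28500 J.
Net over both steps: W = -41300 J, Q = -38700 J, ΔU = 2690 J.

-41300 J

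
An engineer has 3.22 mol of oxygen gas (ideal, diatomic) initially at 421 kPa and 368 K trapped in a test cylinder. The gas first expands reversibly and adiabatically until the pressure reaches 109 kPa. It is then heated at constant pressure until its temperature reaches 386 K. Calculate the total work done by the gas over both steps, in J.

V₁ = nRT₁/P₁ = 3.22×8.314×368/421 = 23.4 L.
Step 1 — Adiabatic: T₂/T₁ = (P₂/P₁)^((γ−1)/γ) ⇒ T₂ = 368×(0.259)^0.286 = 250 K; V₂ = 61.4 L.
ΔU = nCvΔT = 3.22×20.8×(250−368) = -7890 J.
Q = 0 for an adiabatic process, so W = −ΔU = 7890 J.
State after step 1: P = 109 kPa, V = 61.4 L, T = 250 K.
Step 2 — Isobaric: P stays 109 kPa; V/T = const ⇒ T₂ = 386 K, V₂ = 94.8 L.
W = PΔV = 109×(94.8−61.4) kPa·L = 3640 J.
ΔU = nCvΔT = 3.22×20.8×(386−250) = 9090 J.
Q = ΔU + W = nCpΔT = 12700 J.
Net over both steps: W = 11500 J, Q = 12700 J, ΔU = 1200 J.

11500 J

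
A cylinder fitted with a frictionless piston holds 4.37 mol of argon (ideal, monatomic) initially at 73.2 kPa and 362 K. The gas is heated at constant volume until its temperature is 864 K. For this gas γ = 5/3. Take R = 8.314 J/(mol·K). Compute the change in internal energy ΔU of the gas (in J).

V₁ = nRT₁/P₁ = 4.37×8.314×362/73.2 = 180 L.
Isochoric: V stays 180 L; P/T = const ⇒ T₂ = 864 K, P₂ = 175 kPa.
For an ideal gas ΔU = nCvΔT with Cv = (3/2)R = 12.5 J/(mol·K).
ΔU = 4.37×12.5×(864−362) = 27400 J.

27400 J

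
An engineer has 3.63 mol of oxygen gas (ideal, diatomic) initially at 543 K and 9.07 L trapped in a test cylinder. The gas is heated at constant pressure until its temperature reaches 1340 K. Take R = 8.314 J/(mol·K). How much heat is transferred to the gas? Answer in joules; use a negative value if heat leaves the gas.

P₁ = nRT₁/V₁ = 3.63×8.314×543/9.07 = 1810 kPa.
Isobaric: P stays 1810 kPa; V/T = const ⇒ T₂ = 1340 K, V₂ = 22.4 L.
W = PΔV = 1810×(22.4−9.07) kPa·L = 24100 J.
ΔU = nCvΔT = 3.63×20.8×(1340−543) = 60100 J.
Q = ΔU + W = nCpΔT = 84200 J.

84200 J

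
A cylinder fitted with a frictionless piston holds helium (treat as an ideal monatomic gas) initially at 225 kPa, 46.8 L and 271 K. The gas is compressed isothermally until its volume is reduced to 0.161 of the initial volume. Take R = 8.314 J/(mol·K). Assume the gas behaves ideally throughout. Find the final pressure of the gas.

Isothermal: T stays 271 K; PV = const ⇒ V₂ = 7.53 L, P₂ = 1400 kPa.

1400 kPa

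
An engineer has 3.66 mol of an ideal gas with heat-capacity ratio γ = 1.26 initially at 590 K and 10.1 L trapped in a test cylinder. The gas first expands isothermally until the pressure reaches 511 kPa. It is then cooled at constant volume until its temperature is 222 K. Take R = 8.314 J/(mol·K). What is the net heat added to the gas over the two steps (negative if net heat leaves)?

P₁ = nRT₁/V₁ = 3.66×8.314×590/10.1 = 1780 kPa.
Step 1 — Isothermal: T stays 590 K; PV = const ⇒ V₂ = 35.1 L, P₂ = 511 kPa.
ΔU = 0 (ideal gas, T constant).
W = nRT ln(V₂/V₁) = 3.66×8.314×590×ln(3.48) = 22400 J.
Q = ΔU + W = 22400 J.
State after step 1: P = 511 kPa, V = 35.1 L, T = 590 K.
Step 2 — Isochoric: V stays 35.1 L; P/T = const ⇒ T₂ = 222 K, P₂ = 192 kPa.
W = 0 (no volume change).
ΔU = nCvΔT = 3.66×32.0×(222−590) = -43100 J.
Q = ΔU = -43100 J.
Net over both steps: W = 22400 J, Q = -20700 J, ΔU = -43100 J.

-20700 J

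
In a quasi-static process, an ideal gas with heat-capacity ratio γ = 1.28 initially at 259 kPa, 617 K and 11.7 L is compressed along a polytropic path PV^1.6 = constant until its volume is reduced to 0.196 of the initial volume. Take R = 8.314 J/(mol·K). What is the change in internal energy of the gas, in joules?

n = P₁V₁/(RT₁) = 259×11.7/(8.314×617) = 0.591 mol.
Polytropic n=1.6: T₂ = T₁(V₁/V₂)^(n−1) = 617×(5.10)^0.60 = 1640 K; P₂ = P₁(V₁/V₂)^n = 3510 kPa.
For an ideal gas ΔU = nCvΔT with Cv = R/(γ−1) = 29.7 J/(mol·K).
ΔU = 0.591×29.7×(1640−617) = 17900 J.

17900 J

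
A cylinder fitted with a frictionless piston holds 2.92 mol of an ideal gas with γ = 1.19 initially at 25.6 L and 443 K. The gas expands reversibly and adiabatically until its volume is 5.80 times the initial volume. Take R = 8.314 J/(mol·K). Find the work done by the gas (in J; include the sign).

P₁ = nRT₁/V₁ = 2.92×8.314×443/25.6 = 420 kPa.
Adiabatic: TV^(γ−1) = const ⇒ T₂ = 443×(0.172)^0.190 = 317 K; PV^γ = const ⇒ P₂ = 51.9 kPa.
ΔU = nCvΔT = 2.92×43.8×(317−443) = -16100 J.
Q = 0 for an adiabatic process, so W = −ΔU = 16100 J.

16100 J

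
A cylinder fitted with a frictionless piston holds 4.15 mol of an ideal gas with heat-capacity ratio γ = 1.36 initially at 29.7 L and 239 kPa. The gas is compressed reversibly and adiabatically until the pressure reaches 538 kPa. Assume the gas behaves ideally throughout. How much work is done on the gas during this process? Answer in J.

4720 J

T₁ = P₁V₁/(nR) = 239×29.7/(4.15×8.314) = 206 K.
Adiabatic: T₂/T₁ = (P₂/P₁)^((γ−1)/γ) ⇒ T₂ = 206×(2.25)^0.265 = 255 K; V₂ = 16.4 L.
ΔU = nCvΔT = 4.15×23.1×(255−206) = 4720 J.
Q = 0 for an adiabatic process, so W = −ΔU = -4720 J.
Work done on the gas = −W_by = 4720 J.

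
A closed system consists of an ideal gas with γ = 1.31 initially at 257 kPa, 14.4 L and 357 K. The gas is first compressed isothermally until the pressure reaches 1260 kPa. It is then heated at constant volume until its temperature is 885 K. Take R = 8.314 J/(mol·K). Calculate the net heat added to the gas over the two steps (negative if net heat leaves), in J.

n = P₁V₁/(RT₁) = 257×14.4/(8.314×357) = 1.25 mol.
Step 1 — Isothermal: T stays 357 K; PV = const ⇒ V₂ = 2.94 L, P₂ = 1260 kPa.
ΔU = 0 (ideal gas, T constant).
W = nRT ln(V₂/V₁) = 1.25×8.314×357×ln(0.204) = -5880 J.
Q = ΔU + W = -5880 J.
State after step 1: P = 1260 kPa, V = 2.94 L, T = 357 K.
Step 2 — Isochoric: V stays 2.94 L; P/T = const ⇒ T₂ = 885 K, P₂ = 3120 kPa.
W = 0 (no volume change).
ΔU = nCvΔT = 1.25×26.8×(885−357) = 17700 J.
Q = ΔU = 17700 J.
Net over both steps: W = -5880 J, Q = 11800 J, ΔU = 17700 J.

11800 J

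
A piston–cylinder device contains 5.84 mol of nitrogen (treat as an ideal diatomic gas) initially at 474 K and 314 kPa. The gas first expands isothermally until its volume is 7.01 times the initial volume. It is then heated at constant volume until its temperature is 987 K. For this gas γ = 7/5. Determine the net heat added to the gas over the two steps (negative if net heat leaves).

V₁ = nRT₁/P₁ = 5.84×8.314×474/314 = 73.3 L.
Step 1 — Isothermal: T stays 474 K; PV = const ⇒ V₂ = 514 L, P₂ = 44.8 kPa.
ΔU = 0 (ideal gas, T constant).
W = nRT ln(V₂/V₁) = 5.84×8.314×474×ln(7.01) = 44800 J.
Q = ΔU + W = 44800 J.
State after step 1: P = 44.8 kPa, V = 514 L, T = 474 K.
Step 2 — Isochoric: V stays 514 L; P/T = const ⇒ T₂ = 987 K, P₂ = 93.3 kPa.
W = 0 (no volume change).
ΔU = nCvΔT = 5.84×20.8×(987−474) = 62300 J.
Q = ΔU = 62300 J.
Net over both steps: W = 44800 J, Q = 107000 J, ΔU = 62300 J.

107000 J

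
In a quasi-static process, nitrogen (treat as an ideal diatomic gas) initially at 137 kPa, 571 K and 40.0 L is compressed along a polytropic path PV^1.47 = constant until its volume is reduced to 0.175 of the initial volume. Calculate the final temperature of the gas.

1300 K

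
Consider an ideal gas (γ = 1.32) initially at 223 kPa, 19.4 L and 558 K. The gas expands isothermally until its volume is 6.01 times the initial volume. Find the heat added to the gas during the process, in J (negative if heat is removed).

7760 J

n = P₁V₁/(RT₁) = 223×19.4/(8.314×558) = 0.933 mol.
Isothermal: T stays 558 K; PV = const ⇒ V₂ = 117 L, P₂ = 37.1 kPa.
ΔU = 0 (ideal gas, T constant).
W = nRT ln(V₂/V₁) = 0.933×8.314×558×ln(6.01) = 7760 J.
Q = ΔU + W = 7760 J.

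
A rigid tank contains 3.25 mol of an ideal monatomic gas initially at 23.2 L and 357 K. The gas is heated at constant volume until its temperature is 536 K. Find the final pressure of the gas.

P₁ = nRT₁/V₁ = 3.25×8.314×357/23.2 = 416 kPa.
Isochoric: V stays 23.2 L; P/T = const ⇒ T₂ = 536 K, P₂ = 624 kPa.

624 kPa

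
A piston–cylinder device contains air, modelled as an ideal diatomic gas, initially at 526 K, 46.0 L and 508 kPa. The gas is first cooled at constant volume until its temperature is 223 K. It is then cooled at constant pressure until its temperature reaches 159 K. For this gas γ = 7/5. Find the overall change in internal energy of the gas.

n = P₁V₁/(RT₁) = 508×46.0/(8.314×526) = 5.34 mol.
Step 1 — Isochoric: V stays 46.0 L; P/T = const ⇒ T₂ = 223 K, P₂ = 215 kPa.
W = 0 (no volume change).
ΔU = nCvΔT = 5.34×20.8×(223−526) = -33700 J.
Q = ΔU = -33700 J.
State after step 1: P = 215 kPa, V = 46.0 L, T = 223 K.
Step 2 — Isobaric: P stays 215 kPa; V/T = const ⇒ T₂ = 159 K, V₂ = 32.8 L.
W = PΔV = 215×(32.8−46.0) kPa·L = -2840 J.
ΔU = nCvΔT = 5.34×20.8×(159−223) = -7110 J.
Q = ΔU + W = nCpΔT = -9950 J.
Net over both steps: W = -2840 J, Q = -43600 J, ΔU = -40800 J.

-40800 J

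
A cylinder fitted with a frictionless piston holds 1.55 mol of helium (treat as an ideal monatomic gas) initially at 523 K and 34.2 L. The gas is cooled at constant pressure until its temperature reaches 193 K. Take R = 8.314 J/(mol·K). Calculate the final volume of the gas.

12.6 L

P₁ = nRT₁/V₁ = 1.55×8.314×523/34.2 = 197 kPa.
Isobaric: P stays 197 kPa; V/T = const ⇒ T₂ = 193 K, V₂ = 12.6 L.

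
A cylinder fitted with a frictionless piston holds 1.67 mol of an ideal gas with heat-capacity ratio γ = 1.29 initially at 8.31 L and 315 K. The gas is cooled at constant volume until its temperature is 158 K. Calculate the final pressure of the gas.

P₁ = nRT₁/V₁ = 1.67×8.314×315/8.31 = 526 kPa.
Isochoric: V stays 8.31 L; P/T = const ⇒ T₂ = 158 K, P₂ = 264 kPa.

264 kPa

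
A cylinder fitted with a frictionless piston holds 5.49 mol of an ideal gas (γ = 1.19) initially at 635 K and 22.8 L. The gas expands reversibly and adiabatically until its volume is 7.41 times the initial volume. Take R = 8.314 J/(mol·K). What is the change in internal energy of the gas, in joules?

-48300 J

P₁ = nRT₁/V₁ = 5.49×8.314×635/22.8 = 1270 kPa.
Adiabatic: TV^(γ−1) = const ⇒ T₂ = 635×(0.135)^0.190 = 434 K; PV^γ = const ⇒ P₂ = 117 kPa.
For an ideal gas ΔU = nCvΔT with Cv = R/(γ−1) = 43.8 J/(mol·K).
ΔU = 5.49×43.8×(434−635) = -48300 J.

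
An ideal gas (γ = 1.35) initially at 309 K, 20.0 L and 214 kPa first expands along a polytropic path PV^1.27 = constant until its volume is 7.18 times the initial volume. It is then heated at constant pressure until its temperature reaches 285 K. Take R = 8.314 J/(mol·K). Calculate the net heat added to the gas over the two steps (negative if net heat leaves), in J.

n = P₁V₁/(RT₁) = 214×20.0/(8.314×309) = 1.67 mol.
Step 1 — Polytropic n=1.27: T₂ = T₁(V₁/V₂)^(n−1) = 309×(0.139)^0.27 = 181 K; P₂ = P₁(V₁/V₂)^n = 17.5 kPa.
W = (P₁V₁−P₂V₂)/(n−1) = (214×20.0−17.5×144)/0.27 = 6540 J.
ΔU = nCvΔT = 1.67×23.8×(181−309) = -5050 J.
Q = ΔU + W = 1500 J.
State after step 1: P = 17.5 kPa, V = 144 L, T = 181 K.
Step 2 — Isobaric: P stays 17.5 kPa; V/T = const ⇒ T₂ = 285 K, V₂ = 226 L.
W = PΔV = 17.5×(226−144) kPa·L = 1430 J.
ΔU = nCvΔT = 1.67×23.8×(285−181) = 4100 J.
Q = ΔU + W = nCpΔT = 5530 J.
Net over both steps: W = 7980 J, Q = 7030 J, ΔU = -950 J.

7030 J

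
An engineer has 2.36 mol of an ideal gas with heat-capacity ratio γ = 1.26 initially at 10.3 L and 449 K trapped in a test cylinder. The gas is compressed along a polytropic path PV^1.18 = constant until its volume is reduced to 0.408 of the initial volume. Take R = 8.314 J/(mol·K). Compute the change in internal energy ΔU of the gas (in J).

5930 J

P₁ = nRT₁/V₁ = 2.36×8.314×449/10.3 = 855 kPa.
Polytropic n=1.18: T₂ = T₁(V₁/V₂)^(n−1) = 449×(2.45)^0.18 = 528 K; P₂ = P₁(V₁/V₂)^n = 2460 kPa.
For an ideal gas ΔU = nCvΔT with Cv = R/(γ−1) = 32.0 J/(mol·K).
ΔU = 2.36×32.0×(528−449) = 5930 J.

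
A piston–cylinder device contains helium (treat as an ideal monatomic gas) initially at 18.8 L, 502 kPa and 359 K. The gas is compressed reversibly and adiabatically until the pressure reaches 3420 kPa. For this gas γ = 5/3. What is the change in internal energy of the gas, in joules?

n = P₁V₁/(RT₁) = 502×18.8/(8.314×359) = 3.16 mol.
Adiabatic: T₂/T₁ = (P₂/P₁)^((γ−1)/γ) ⇒ T₂ = 359×(6.81)^0.400 = 773 K; V₂ = 5.95 L.
For an ideal gas ΔU = nCvΔT with Cv = (3/2)R = 12.5 J/(mol·K).
ΔU = 3.16×12.5×(773−359) = 16300 J.

16300 J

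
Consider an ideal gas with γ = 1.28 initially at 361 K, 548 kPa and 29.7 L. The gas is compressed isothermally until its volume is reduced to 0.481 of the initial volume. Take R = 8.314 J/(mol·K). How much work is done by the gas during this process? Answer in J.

n = P₁V₁/(RT₁) = 548×29.7/(8.314×361) = 5.42 mol.
Isothermal: T stays 361 K; PV = const ⇒ V₂ = 14.3 L, P₂ = 1140 kPa.
W = nRT ln(V₂/V₁) = 5.42×8.314×361×ln(0.481) = -11900 J.

-11900 J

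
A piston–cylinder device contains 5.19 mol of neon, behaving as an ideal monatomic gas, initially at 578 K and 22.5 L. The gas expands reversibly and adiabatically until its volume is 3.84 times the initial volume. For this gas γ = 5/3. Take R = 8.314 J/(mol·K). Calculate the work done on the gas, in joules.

P₁ = nRT₁/V₁ = 5.19×8.314×578/22.5 = 1110 kPa.
Adiabatic: TV^(γ−1) = const ⇒ T₂ = 578×(0.260)^0.667 = 236 K; PV^γ = const ⇒ P₂ = 118 kPa.
ΔU = nCvΔT = 5.19×12.5×(236−578) = -22200 J.
Q = 0 for an adiabatic process, so W = −ΔU = 22200 J.
Work done on the gas = −W_by = -22200 J.

-22200 J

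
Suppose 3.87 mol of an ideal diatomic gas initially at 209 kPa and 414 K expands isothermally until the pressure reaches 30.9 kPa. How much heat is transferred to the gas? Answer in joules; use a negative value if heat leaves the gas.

25500 J

V₁ = nRT₁/P₁ = 3.87×8.314×414/209 = 63.7 L.
Isothermal: T stays 414 K; PV = const ⇒ V₂ = 431 L, P₂ = 30.9 kPa.
ΔU = 0 (ideal gas, T constant).
W = nRT ln(V₂/V₁) = 3.87×8.314×414×ln(6.76) = 25500 J.
Q = ΔU + W = 25500 J.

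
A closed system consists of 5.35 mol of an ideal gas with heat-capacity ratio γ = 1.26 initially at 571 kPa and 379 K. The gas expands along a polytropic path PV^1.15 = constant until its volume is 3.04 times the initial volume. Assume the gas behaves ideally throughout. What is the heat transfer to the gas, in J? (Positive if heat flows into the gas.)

7300 J

V₁ = nRT₁/P₁ = 5.35×8.314×379/571 = 29.5 L.
Polytropic n=1.15: T₂ = T₁(V₁/V₂)^(n−1) = 379×(0.329)^0.15 = 321 K; P₂ = P₁(V₁/V₂)^n = 159 kPa.
W = (P₁V₁−P₂V₂)/(n−1) = (571×29.5−159×89.8)/0.15 = 17300 J.
ΔU = nCvΔT = 5.35×32.0×(321−379) = -9960 J.
Q = ΔU + W = 7300 J.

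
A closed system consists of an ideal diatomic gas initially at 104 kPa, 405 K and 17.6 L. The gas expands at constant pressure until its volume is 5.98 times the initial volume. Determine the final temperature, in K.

Isobaric: P stays 104 kPa; V/T = const ⇒ T₂ = 2420 K, V₂ = 105 L.

2420 K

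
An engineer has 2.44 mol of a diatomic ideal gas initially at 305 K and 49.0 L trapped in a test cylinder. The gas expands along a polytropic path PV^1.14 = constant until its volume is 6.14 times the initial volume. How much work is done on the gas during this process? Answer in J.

-9920 J

P₁ = nRT₁/V₁ = 2.44×8.314×305/49.0 = 126 kPa.
Polytropic n=1.14: T₂ = T₁(V₁/V₂)^(n−1) = 305×(0.163)^0.14 = 237 K; P₂ = P₁(V₁/V₂)^n = 16.0 kPa.
W = (P₁V₁−P₂V₂)/(n−1) = (126×49.0−16.0×301)/0.14 = 9920 J.
Work done on the gas = −W_by = -9920 J.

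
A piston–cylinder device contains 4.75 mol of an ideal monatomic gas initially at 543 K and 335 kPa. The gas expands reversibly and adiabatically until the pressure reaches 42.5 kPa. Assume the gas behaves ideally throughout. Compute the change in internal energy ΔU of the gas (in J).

-18100 J

V₁ = nRT₁/P₁ = 4.75×8.314×543/335 = 64.0 L.
Adiabatic: T₂/T₁ = (P₂/P₁)^((γ−1)/γ) ⇒ T₂ = 543×(0.127)^0.400 = 238 K; V₂ = 221 L.
For an ideal gas ΔU = nCvΔT with Cv = (3/2)R = 12.5 J/(mol·K).
ΔU = 4.75×12.5×(238−543) = -18100 J.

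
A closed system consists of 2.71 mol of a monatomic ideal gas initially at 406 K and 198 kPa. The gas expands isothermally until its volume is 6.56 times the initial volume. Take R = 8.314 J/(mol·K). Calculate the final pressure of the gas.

V₁ = nRT₁/P₁ = 2.71×8.314×406/198 = 46.2 L.
Isothermal: T stays 406 K; PV = const ⇒ V₂ = 303 L, P₂ = 30.2 kPa.

30.2 kPa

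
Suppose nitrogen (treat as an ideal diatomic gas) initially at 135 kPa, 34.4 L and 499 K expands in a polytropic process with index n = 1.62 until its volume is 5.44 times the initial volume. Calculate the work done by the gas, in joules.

4870 J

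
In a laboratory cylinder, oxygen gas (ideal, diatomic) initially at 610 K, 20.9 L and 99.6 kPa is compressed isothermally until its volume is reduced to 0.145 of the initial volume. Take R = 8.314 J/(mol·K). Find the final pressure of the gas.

687 kPa

Isothermal: T stays 610 K; PV = const ⇒ V₂ = 3.03 L, P₂ = 687 kPa.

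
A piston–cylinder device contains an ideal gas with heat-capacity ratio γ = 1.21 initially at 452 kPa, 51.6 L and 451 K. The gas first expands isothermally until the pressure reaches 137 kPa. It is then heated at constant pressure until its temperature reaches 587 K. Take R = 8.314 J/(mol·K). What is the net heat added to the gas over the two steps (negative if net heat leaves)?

n = P₁V₁/(RT₁) = 452×51.6/(8.314×451) = 6.22 mol.
Step 1 — Isothermal: T stays 451 K; PV = const ⇒ V₂ = 170 L, P₂ = 137 kPa.
ΔU = 0 (ideal gas, T constant).
W = nRT ln(V₂/V₁) = 6.22×8.314×451×ln(3.30) = 27800 J.
Q = ΔU + W = 27800 J.
State after step 1: P = 137 kPa, V = 170 L, T = 451 K.
Step 2 — Isobaric: P stays 137 kPa; V/T = const ⇒ T₂ = 587 K, V₂ = 222 L.
W = PΔV = 137×(222−170) kPa·L = 7030 J.
ΔU = nCvΔT = 6.22×39.6×(587−451) = 33500 J.
Q = ΔU + W = nCpΔT = 40500 J.
Net over both steps: W = 34900 J, Q = 68400 J, ΔU = 33500 J.

68400 J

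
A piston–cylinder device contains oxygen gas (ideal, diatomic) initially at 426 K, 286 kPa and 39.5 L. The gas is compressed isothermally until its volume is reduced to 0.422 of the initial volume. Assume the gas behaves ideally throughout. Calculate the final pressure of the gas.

678 kPa

Isothermal: T stays 426 K; PV = const ⇒ V₂ = 16.7 L, P₂ = 678 kPa.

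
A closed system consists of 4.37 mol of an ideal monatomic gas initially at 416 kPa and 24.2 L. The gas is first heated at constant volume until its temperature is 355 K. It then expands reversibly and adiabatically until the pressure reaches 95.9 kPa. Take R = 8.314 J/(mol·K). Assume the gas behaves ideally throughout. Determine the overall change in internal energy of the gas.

-5360 J

T₁ = P₁V₁/(nR) = 416×24.2/(4.37×8.314) = 277 K.
Step 1 — Isochoric: V stays 24.2 L; P/T = const ⇒ T₂ = 355 K, P₂ = 533 kPa.
W = 0 (no volume change).
ΔU = nCvΔT = 4.37×12.5×(355−277) = 4250 J.
Q = ΔU = 4250 J.
State after step 1: P = 533 kPa, V = 24.2 L, T = 355 K.
Step 2 — Adiabatic: T₂/T₁ = (P₂/P₁)^((γ−1)/γ) ⇒ T₂ = 355×(0.180)^0.400 = 179 K; V₂ = 67.7 L.
ΔU = nCvΔT = 4.37×12.5×(179−355) = -9600 J.
Q = 0 for an adiabatic process, so W = −ΔU = 9600 J.
Net over both steps: W = 9600 J, Q = 4250 J, ΔU = -5360 J.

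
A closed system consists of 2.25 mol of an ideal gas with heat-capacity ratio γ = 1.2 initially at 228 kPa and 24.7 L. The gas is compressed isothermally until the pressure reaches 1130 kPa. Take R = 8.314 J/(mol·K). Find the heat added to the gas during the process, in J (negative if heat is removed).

T₁ = P₁V₁/(nR) = 228×24.7/(2.25×8.314) = 301 K.
Isothermal: T stays 301 K; PV = const ⇒ V₂ = 4.98 L, P₂ = 1130 kPa.
ΔU = 0 (ideal gas, T constant).
W = nRT ln(V₂/V₁) = 2.25×8.314×301×ln(0.202) = -9010 J.
Q = ΔU + W = -9010 J.

-9010 J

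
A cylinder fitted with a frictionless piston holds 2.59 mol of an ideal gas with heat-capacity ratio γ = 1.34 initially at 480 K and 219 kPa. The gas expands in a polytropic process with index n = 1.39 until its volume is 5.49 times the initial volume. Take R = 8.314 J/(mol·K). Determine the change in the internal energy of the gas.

-14800 J

V₁ = nRT₁/P₁ = 2.59×8.314×480/219 = 47.2 L.
Polytropic n=1.39: T₂ = T₁(V₁/V₂)^(n−1) = 480×(0.182)^0.39 = 247 K; P₂ = P₁(V₁/V₂)^n = 20.5 kPa.
For an ideal gas ΔU = nCvΔT with Cv = R/(γ−1) = 24.5 J/(mol·K).
ΔU = 2.59×24.5×(247−480) = -14800 J.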